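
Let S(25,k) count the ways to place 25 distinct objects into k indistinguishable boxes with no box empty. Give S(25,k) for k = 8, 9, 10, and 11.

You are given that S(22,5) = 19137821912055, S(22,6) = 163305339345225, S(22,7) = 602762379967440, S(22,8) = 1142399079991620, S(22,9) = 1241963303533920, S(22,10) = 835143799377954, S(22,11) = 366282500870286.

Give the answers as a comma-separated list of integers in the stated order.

690223721118368580, 1167921451092973005, 1203163392175387500, 802355904438462660

i=23: T(23,6)=19137821912055+6·163305339345225=998969857983405 | T(23,7)=163305339345225+7·602762379967440=4382641999117305 | T(23,8)=602762379967440+8·1142399079991620=9741955019900400 | T(23,9)=1142399079991620+9·1241963303533920=12320068811796900 | T(23,10)=1241963303533920+10·835143799377954=9593401297313460 | T(23,11)=835143799377954+11·366282500870286=4864251308951100
i=24: T(24,7)=998969857983405+7·4382641999117305=31677463851804540 | T(24,8)=4382641999117305+8·9741955019900400=82318282158320505 | T(24,9)=9741955019900400+9·12320068811796900=120622574326072500 | T(24,10)=12320068811796900+10·9593401297313460=108254081784931500 | T(24,11)=9593401297313460+11·4864251308951100=63100165695775560
i=25: T(25,8)=31677463851804540+8·82318282158320505=690223721118368580 | T(25,9)=82318282158320505+9·120622574326072500=1167921451092973005 | T(25,10)=120622574326072500+10·108254081784931500=1203163392175387500 | T(25,11)=108254081784931500+11·63100165695775560=802355904438462660
Read S(25,8) = 690223721118368580, S(25,9) = 1167921451092973005, S(25,10) = 1203163392175387500, S(25,11) = 802355904438462660.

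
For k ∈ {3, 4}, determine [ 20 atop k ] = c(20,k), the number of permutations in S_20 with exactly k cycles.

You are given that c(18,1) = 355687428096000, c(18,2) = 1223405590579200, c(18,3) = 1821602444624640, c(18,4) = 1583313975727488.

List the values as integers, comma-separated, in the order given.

@19  (19,2):1223405590579200·18+355687428096000→22376988058521600, (19,3):1821602444624640·18+1223405590579200→34012249593822720, (19,4):1583313975727488·18+1821602444624640→30321254007719424
@20  (20,3):34012249593822720·19+22376988058521600→668609730341153280, (20,4):30321254007719424·19+34012249593822720→610116075740491776
Read c(20,3) = 668609730341153280, c(20,4) = 610116075740491776.

668609730341153280, 610116075740491776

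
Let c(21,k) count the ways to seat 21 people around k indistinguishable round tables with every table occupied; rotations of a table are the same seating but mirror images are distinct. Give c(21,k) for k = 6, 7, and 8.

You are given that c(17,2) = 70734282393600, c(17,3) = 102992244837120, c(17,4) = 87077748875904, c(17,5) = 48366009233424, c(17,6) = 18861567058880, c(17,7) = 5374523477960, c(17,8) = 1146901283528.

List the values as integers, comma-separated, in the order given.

@18  (18,3):102992244837120·17+70734282393600→1821602444624640, (18,4):87077748875904·17+102992244837120→1583313975727488, (18,5):48366009233424·17+87077748875904→909299905844112, (18,6):18861567058880·17+48366009233424→369012649234384, (18,7):5374523477960·17+18861567058880→110228466184200, (18,8):1146901283528·17+5374523477960→24871845297936
@19  (19,4):1583313975727488·18+1821602444624640→30321254007719424, (19,5):909299905844112·18+1583313975727488→17950712280921504, (19,6):369012649234384·18+909299905844112→7551527592063024, (19,7):110228466184200·18+369012649234384→2353125040549984, (19,8):24871845297936·18+110228466184200→557921681547048
@20  (20,5):17950712280921504·19+30321254007719424→371384787345228000, (20,6):7551527592063024·19+17950712280921504→161429736530118960, (20,7):2353125040549984·19+7551527592063024→52260903362512720, (20,8):557921681547048·19+2353125040549984→12953636989943896
@21  (21,6):161429736530118960·20+371384787345228000→3599979517947607200, (21,7):52260903362512720·20+161429736530118960→1206647803780373360, (21,8):12953636989943896·20+52260903362512720→311333643161390640
Read c(21,6) = 3599979517947607200, c(21,7) = 1206647803780373360, c(21,8) = 311333643161390640.

3599979517947607200, 1206647803780373360, 311333643161390640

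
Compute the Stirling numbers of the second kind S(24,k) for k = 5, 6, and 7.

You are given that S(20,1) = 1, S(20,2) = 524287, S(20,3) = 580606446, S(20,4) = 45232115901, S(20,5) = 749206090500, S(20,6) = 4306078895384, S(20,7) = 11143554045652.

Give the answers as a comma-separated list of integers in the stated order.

485000783495250, 6090236036084530, 31677463851804540

[21] T[21,2]:2*524287+1=1048575 · T[21,3]:3*580606446+524287=1742343625 · T[21,4]:4*45232115901+580606446=181509070050 · T[21,5]:5*749206090500+45232115901=3791262568401 · T[21,6]:6*4306078895384+749206090500=26585679462804 · T[21,7]:7*11143554045652+4306078895384=82310957214948
[22] T[22,3]:3*1742343625+1048575=5228079450 · T[22,4]:4*181509070050+1742343625=727778623825 · T[22,5]:5*3791262568401+181509070050=19137821912055 · T[22,6]:6*26585679462804+3791262568401=163305339345225 · T[22,7]:7*82310957214948+26585679462804=602762379967440
[23] T[23,4]:4*727778623825+5228079450=2916342574750 · T[23,5]:5*19137821912055+727778623825=96416888184100 · T[23,6]:6*163305339345225+19137821912055=998969857983405 · T[23,7]:7*602762379967440+163305339345225=4382641999117305
[24] T[24,5]:5*96416888184100+2916342574750=485000783495250 · T[24,6]:6*998969857983405+96416888184100=6090236036084530 · T[24,7]:7*4382641999117305+998969857983405=31677463851804540
Read S(24,5) = 485000783495250, S(24,6) = 6090236036084530, S(24,7) = 31677463851804540.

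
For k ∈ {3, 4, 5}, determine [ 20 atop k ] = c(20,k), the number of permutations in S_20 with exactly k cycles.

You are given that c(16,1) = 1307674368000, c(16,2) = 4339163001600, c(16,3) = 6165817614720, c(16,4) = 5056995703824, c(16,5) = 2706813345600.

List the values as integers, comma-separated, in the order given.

668609730341153280, 610116075740491776, 371384787345228000

@17  (17,1):1307674368000·16+0→20922789888000, (17,2):4339163001600·16+1307674368000→70734282393600, (17,3):6165817614720·16+4339163001600→102992244837120, (17,4):5056995703824·16+6165817614720→87077748875904, (17,5):2706813345600·16+5056995703824→48366009233424
@18  (18,1):20922789888000·17+0→355687428096000, (18,2):70734282393600·17+20922789888000→1223405590579200, (18,3):102992244837120·17+70734282393600→1821602444624640, (18,4):87077748875904·17+102992244837120→1583313975727488, (18,5):48366009233424·17+87077748875904→909299905844112
@19  (19,2):1223405590579200·18+355687428096000→22376988058521600, (19,3):1821602444624640·18+1223405590579200→34012249593822720, (19,4):1583313975727488·18+1821602444624640→30321254007719424, (19,5):909299905844112·18+1583313975727488→17950712280921504
@20  (20,3):34012249593822720·19+22376988058521600→668609730341153280, (20,4):30321254007719424·19+34012249593822720→610116075740491776, (20,5):17950712280921504·19+30321254007719424→371384787345228000
Read c(20,3) = 668609730341153280, c(20,4) = 610116075740491776, c(20,5) = 371384787345228000.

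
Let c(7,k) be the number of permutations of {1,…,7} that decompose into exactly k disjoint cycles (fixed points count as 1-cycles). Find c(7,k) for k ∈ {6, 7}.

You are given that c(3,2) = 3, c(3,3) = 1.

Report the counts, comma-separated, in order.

21, 1

r4: T_4,3=3×1+3=6; T_4,4=3×0+1=1
r5: T_5,4=4×1+6=10; T_5,5=4×0+1=1
r6: T_6,5=5×1+10=15; T_6,6=5×0+1=1
r7: T_7,6=6×1+15=21; T_7,7=6×0+1=1
Read c(7,6) = 21, c(7,7) = 1.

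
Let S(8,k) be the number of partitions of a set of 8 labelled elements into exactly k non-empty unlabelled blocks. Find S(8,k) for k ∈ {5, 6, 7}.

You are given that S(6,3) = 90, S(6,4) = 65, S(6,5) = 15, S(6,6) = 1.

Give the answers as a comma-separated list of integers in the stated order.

[7] T[7,4]:4*65+90=350 · T[7,5]:5*15+65=140 · T[7,6]:6*1+15=21 · T[7,7]:7*0+1=1
[8] T[8,5]:5*140+350=1050 · T[8,6]:6*21+140=266 · T[8,7]:7*1+21=28
Read S(8,5) = 1050, S(8,6) = 266, S(8,7) = 28.

1050, 266, 28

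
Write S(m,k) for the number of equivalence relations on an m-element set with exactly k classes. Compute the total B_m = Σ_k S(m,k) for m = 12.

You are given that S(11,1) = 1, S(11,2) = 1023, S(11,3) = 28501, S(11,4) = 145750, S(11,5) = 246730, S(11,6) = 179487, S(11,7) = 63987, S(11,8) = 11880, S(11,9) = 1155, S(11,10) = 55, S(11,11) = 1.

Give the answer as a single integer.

4213597

r12: T_12,1=1×1+0=1; T_12,2=2×1023+1=2047; T_12,3=3×28501+1023=86526; T_12,4=4×145750+28501=611501; T_12,5=5×246730+145750=1379400; T_12,6=6×179487+246730=1323652; T_12,7=7×63987+179487=627396; T_12,8=8×11880+63987=159027; T_12,9=9×1155+11880=22275; T_12,10=10×55+1155=1705; T_12,11=11×1+55=66; T_12,12=12×0+1=1
B_12 = ΣS(12,k) = 1+2047+86526+611501+1379400+1323652+627396+159027+22275+1705+66+1 = 4213597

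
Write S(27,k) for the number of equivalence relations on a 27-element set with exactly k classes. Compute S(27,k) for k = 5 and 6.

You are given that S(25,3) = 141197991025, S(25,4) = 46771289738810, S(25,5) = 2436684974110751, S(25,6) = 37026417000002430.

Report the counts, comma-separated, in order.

61338207158409090, 1359801318005044551

r26: T_26,4=4×46771289738810+141197991025=187226356946265; T_26,5=5×2436684974110751+46771289738810=12230196160292565; T_26,6=6×37026417000002430+2436684974110751=224595186974125331
r27: T_27,5=5×12230196160292565+187226356946265=61338207158409090; T_27,6=6×224595186974125331+12230196160292565=1359801318005044551
Read S(27,5) = 61338207158409090, S(27,6) = 1359801318005044551.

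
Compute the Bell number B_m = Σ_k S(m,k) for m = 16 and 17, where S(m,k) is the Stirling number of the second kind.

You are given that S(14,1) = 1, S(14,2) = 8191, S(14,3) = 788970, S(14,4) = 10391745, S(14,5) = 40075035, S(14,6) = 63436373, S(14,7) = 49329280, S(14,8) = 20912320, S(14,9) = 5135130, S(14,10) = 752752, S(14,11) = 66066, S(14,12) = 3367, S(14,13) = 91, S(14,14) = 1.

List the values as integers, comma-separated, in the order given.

i=15: T(15,1)=0+1·1=1 | T(15,2)=1+2·8191=16383 | T(15,3)=8191+3·788970=2375101 | T(15,4)=788970+4·10391745=42355950 | T(15,5)=10391745+5·40075035=210766920 | T(15,6)=40075035+6·63436373=420693273 | T(15,7)=63436373+7·49329280=408741333 | T(15,8)=49329280+8·20912320=216627840 | T(15,9)=20912320+9·5135130=67128490 | T(15,10)=5135130+10·752752=12662650 | T(15,11)=752752+11·66066=1479478 | T(15,12)=66066+12·3367=106470 | T(15,13)=3367+13·91=4550 | T(15,14)=91+14·1=105 | T(15,15)=1+15·0=1
i=16: T(16,1)=0+1·1=1 | T(16,2)=1+2·16383=32767 | T(16,3)=16383+3·2375101=7141686 | T(16,4)=2375101+4·42355950=171798901 | T(16,5)=42355950+5·210766920=1096190550 | T(16,6)=210766920+6·420693273=2734926558 | T(16,7)=420693273+7·408741333=3281882604 | T(16,8)=408741333+8·216627840=2141764053 | T(16,9)=216627840+9·67128490=820784250 | T(16,10)=67128490+10·12662650=193754990 | T(16,11)=12662650+11·1479478=28936908 | T(16,12)=1479478+12·106470=2757118 | T(16,13)=106470+13·4550=165620 | T(16,14)=4550+14·105=6020 | T(16,15)=105+15·1=120 | T(16,16)=1+16·0=1
i=17: T(17,1)=0+1·1=1 | T(17,2)=1+2·32767=65535 | T(17,3)=32767+3·7141686=21457825 | T(17,4)=7141686+4·171798901=694337290 | T(17,5)=171798901+5·1096190550=5652751651 | T(17,6)=1096190550+6·2734926558=17505749898 | T(17,7)=2734926558+7·3281882604=25708104786 | T(17,8)=3281882604+8·2141764053=20415995028 | T(17,9)=2141764053+9·820784250=9528822303 | T(17,10)=820784250+10·193754990=2758334150 | T(17,11)=193754990+11·28936908=512060978 | T(17,12)=28936908+12·2757118=62022324 | T(17,13)=2757118+13·165620=4910178 | T(17,14)=165620+14·6020=249900 | T(17,15)=6020+15·120=7820 | T(17,16)=120+16·1=136 | T(17,17)=1+17·0=1
B_16 = ΣS(16,k) = 1+32767+7141686+171798901+1096190550+2734926558+3281882604+2141764053+820784250+193754990+28936908+2757118+165620+6020+120+1 = 10480142147
B_17 = ΣS(17,k) = 1+65535+21457825+694337290+5652751651+17505749898+25708104786+20415995028+9528822303+2758334150+512060978+62022324+4910178+249900+7820+136+1 = 82864869804

10480142147, 82864869804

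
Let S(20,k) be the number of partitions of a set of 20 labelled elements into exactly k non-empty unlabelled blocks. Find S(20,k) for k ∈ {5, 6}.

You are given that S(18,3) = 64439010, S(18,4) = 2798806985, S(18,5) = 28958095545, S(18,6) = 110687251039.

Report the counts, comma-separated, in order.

749206090500, 4306078895384

r19: T_19,4=4×2798806985+64439010=11259666950; T_19,5=5×28958095545+2798806985=147589284710; T_19,6=6×110687251039+28958095545=693081601779
r20: T_20,5=5×147589284710+11259666950=749206090500; T_20,6=6×693081601779+147589284710=4306078895384
Read S(20,5) = 749206090500, S(20,6) = 4306078895384.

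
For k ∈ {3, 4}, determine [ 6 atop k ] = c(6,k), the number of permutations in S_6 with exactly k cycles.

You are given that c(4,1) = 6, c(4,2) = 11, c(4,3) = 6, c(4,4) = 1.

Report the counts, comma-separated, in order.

@5  (5,2):11·4+6→50, (5,3):6·4+11→35, (5,4):1·4+6→10
@6  (6,3):35·5+50→225, (6,4):10·5+35→85
Read c(6,3) = 225, c(6,4) = 85.

225, 85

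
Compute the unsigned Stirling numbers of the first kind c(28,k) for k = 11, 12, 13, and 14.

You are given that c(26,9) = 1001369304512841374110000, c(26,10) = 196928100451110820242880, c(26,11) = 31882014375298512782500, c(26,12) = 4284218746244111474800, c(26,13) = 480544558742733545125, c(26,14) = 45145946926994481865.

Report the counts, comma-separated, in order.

33819732719881270820297640, 4894196422205298253024980, 596287888163635369624650, 61445535102359115635655

r27: T_27,10=26×196928100451110820242880+1001369304512841374110000=6121499916241722700424880; T_27,11=26×31882014375298512782500+196928100451110820242880=1025860474208872152587880; T_27,12=26×4284218746244111474800+31882014375298512782500=143271701777645411127300; T_27,13=26×480544558742733545125+4284218746244111474800=16778377273555183648050; T_27,14=26×45145946926994481865+480544558742733545125=1654339178844590073615
r28: T_28,11=27×1025860474208872152587880+6121499916241722700424880=33819732719881270820297640; T_28,12=27×143271701777645411127300+1025860474208872152587880=4894196422205298253024980; T_28,13=27×16778377273555183648050+143271701777645411127300=596287888163635369624650; T_28,14=27×1654339178844590073615+16778377273555183648050=61445535102359115635655
Read c(28,11) = 33819732719881270820297640, c(28,12) = 4894196422205298253024980, c(28,13) = 596287888163635369624650, c(28,14) = 61445535102359115635655.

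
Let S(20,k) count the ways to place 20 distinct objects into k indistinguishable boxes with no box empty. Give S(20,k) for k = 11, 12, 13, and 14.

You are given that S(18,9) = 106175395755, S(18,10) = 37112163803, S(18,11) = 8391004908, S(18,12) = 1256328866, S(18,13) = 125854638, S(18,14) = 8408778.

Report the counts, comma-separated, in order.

1900842429486, 411016633391, 61068660380, 6302524580

r19: T_19,10=10×37112163803+106175395755=477297033785; T_19,11=11×8391004908+37112163803=129413217791; T_19,12=12×1256328866+8391004908=23466951300; T_19,13=13×125854638+1256328866=2892439160; T_19,14=14×8408778+125854638=243577530
r20: T_20,11=11×129413217791+477297033785=1900842429486; T_20,12=12×23466951300+129413217791=411016633391; T_20,13=13×2892439160+23466951300=61068660380; T_20,14=14×243577530+2892439160=6302524580
Read S(20,11) = 1900842429486, S(20,12) = 411016633391, S(20,13) = 61068660380, S(20,14) = 6302524580.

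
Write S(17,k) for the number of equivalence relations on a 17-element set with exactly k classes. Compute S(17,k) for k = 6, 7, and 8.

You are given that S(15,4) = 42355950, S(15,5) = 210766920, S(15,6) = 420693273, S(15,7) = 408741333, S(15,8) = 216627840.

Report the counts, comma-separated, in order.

r16: T_16,5=5×210766920+42355950=1096190550; T_16,6=6×420693273+210766920=2734926558; T_16,7=7×408741333+420693273=3281882604; T_16,8=8×216627840+408741333=2141764053
r17: T_17,6=6×2734926558+1096190550=17505749898; T_17,7=7×3281882604+2734926558=25708104786; T_17,8=8×2141764053+3281882604=20415995028
Read S(17,6) = 17505749898, S(17,7) = 25708104786, S(17,8) = 20415995028.

17505749898, 25708104786, 20415995028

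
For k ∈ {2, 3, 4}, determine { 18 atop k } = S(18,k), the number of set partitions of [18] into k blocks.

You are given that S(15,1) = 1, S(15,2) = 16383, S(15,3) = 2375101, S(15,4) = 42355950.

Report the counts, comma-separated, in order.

131071, 64439010, 2798806985

@16  (16,1):1·1+0→1, (16,2):16383·2+1→32767, (16,3):2375101·3+16383→7141686, (16,4):42355950·4+2375101→171798901
@17  (17,1):1·1+0→1, (17,2):32767·2+1→65535, (17,3):7141686·3+32767→21457825, (17,4):171798901·4+7141686→694337290
@18  (18,2):65535·2+1→131071, (18,3):21457825·3+65535→64439010, (18,4):694337290·4+21457825→2798806985
Read S(18,2) = 131071, S(18,3) = 64439010, S(18,4) = 2798806985.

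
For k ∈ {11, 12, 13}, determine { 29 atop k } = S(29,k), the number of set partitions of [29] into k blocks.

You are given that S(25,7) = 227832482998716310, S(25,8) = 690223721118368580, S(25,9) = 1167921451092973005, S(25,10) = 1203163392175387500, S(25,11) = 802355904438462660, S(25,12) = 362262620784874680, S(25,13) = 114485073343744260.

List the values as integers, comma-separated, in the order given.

i=26: T(26,8)=227832482998716310+8·690223721118368580=5749622251945664950 | T(26,9)=690223721118368580+9·1167921451092973005=11201516780955125625 | T(26,10)=1167921451092973005+10·1203163392175387500=13199555372846848005 | T(26,11)=1203163392175387500+11·802355904438462660=10029078340998476760 | T(26,12)=802355904438462660+12·362262620784874680=5149507353856958820 | T(26,13)=362262620784874680+13·114485073343744260=1850568574253550060
i=27: T(27,9)=5749622251945664950+9·11201516780955125625=106563273280541795575 | T(27,10)=11201516780955125625+10·13199555372846848005=143197070509423605675 | T(27,11)=13199555372846848005+11·10029078340998476760=123519417123830092365 | T(27,12)=10029078340998476760+12·5149507353856958820=71823166587281982600 | T(27,13)=5149507353856958820+13·1850568574253550060=29206898819153109600
i=28: T(28,10)=106563273280541795575+10·143197070509423605675=1538533978374777852325 | T(28,11)=143197070509423605675+11·123519417123830092365=1501910658871554621690 | T(28,12)=123519417123830092365+12·71823166587281982600=985397416171213883565 | T(28,13)=71823166587281982600+13·29206898819153109600=451512851236272407400
i=29: T(29,11)=1538533978374777852325+11·1501910658871554621690=18059551225961878690915 | T(29,12)=1501910658871554621690+12·985397416171213883565=13326679652926121224470 | T(29,13)=985397416171213883565+13·451512851236272407400=6855064482242755179765
Read S(29,11) = 18059551225961878690915, S(29,12) = 13326679652926121224470, S(29,13) = 6855064482242755179765.

18059551225961878690915, 13326679652926121224470, 6855064482242755179765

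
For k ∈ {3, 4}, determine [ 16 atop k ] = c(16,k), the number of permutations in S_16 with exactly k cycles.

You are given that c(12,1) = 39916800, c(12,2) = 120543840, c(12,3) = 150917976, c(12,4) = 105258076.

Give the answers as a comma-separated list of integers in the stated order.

i=13: T(13,1)=0+12·39916800=479001600 | T(13,2)=39916800+12·120543840=1486442880 | T(13,3)=120543840+12·150917976=1931559552 | T(13,4)=150917976+12·105258076=1414014888
i=14: T(14,1)=0+13·479001600=6227020800 | T(14,2)=479001600+13·1486442880=19802759040 | T(14,3)=1486442880+13·1931559552=26596717056 | T(14,4)=1931559552+13·1414014888=20313753096
i=15: T(15,2)=6227020800+14·19802759040=283465647360 | T(15,3)=19802759040+14·26596717056=392156797824 | T(15,4)=26596717056+14·20313753096=310989260400
i=16: T(16,3)=283465647360+15·392156797824=6165817614720 | T(16,4)=392156797824+15·310989260400=5056995703824
Read c(16,3) = 6165817614720, c(16,4) = 5056995703824.

6165817614720, 5056995703824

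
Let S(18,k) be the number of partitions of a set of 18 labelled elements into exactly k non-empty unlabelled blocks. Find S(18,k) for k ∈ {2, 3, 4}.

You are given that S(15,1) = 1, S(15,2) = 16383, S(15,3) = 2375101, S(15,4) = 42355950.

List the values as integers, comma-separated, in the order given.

r16: T_16,1=1×1+0=1; T_16,2=2×16383+1=32767; T_16,3=3×2375101+16383=7141686; T_16,4=4×42355950+2375101=171798901
r17: T_17,1=1×1+0=1; T_17,2=2×32767+1=65535; T_17,3=3×7141686+32767=21457825; T_17,4=4×171798901+7141686=694337290
r18: T_18,2=2×65535+1=131071; T_18,3=3×21457825+65535=64439010; T_18,4=4×694337290+21457825=2798806985
Read S(18,2) = 131071, S(18,3) = 64439010, S(18,4) = 2798806985.

131071, 64439010, 2798806985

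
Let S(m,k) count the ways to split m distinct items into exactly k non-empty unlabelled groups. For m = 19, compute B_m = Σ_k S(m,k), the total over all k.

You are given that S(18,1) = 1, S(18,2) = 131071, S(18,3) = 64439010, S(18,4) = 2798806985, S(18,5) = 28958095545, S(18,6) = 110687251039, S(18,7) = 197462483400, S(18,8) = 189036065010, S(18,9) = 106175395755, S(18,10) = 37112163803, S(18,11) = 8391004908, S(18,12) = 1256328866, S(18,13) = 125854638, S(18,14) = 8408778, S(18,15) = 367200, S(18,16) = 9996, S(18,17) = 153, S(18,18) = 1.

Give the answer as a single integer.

5832742205057

r19: T_19,1=1×1+0=1; T_19,2=2×131071+1=262143; T_19,3=3×64439010+131071=193448101; T_19,4=4×2798806985+64439010=11259666950; T_19,5=5×28958095545+2798806985=147589284710; T_19,6=6×110687251039+28958095545=693081601779; T_19,7=7×197462483400+110687251039=1492924634839; T_19,8=8×189036065010+197462483400=1709751003480; T_19,9=9×106175395755+189036065010=1144614626805; T_19,10=10×37112163803+106175395755=477297033785; T_19,11=11×8391004908+37112163803=129413217791; T_19,12=12×1256328866+8391004908=23466951300; T_19,13=13×125854638+1256328866=2892439160; T_19,14=14×8408778+125854638=243577530; T_19,15=15×367200+8408778=13916778; T_19,16=16×9996+367200=527136; T_19,17=17×153+9996=12597; T_19,18=18×1+153=171; T_19,19=19×0+1=1
B_19 = ΣS(19,k) = 1+262143+193448101+11259666950+147589284710+693081601779+1492924634839+1709751003480+1144614626805+477297033785+129413217791+23466951300+2892439160+243577530+13916778+527136+12597+171+1 = 5832742205057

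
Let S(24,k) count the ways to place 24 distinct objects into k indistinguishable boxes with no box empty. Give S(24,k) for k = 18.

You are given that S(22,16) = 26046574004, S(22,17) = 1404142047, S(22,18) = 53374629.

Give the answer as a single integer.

92484925445

i=23: T(23,17)=26046574004+17·1404142047=49916988803 | T(23,18)=1404142047+18·53374629=2364885369
i=24: T(24,18)=49916988803+18·2364885369=92484925445
Read S(24,18) = 92484925445.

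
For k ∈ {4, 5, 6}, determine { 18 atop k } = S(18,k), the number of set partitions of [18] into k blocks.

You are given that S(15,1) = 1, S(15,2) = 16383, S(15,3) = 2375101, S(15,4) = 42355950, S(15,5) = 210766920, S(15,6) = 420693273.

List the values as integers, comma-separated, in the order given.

row 16: T[16][2]=2·16383+1=32767  T[16][3]=3·2375101+16383=7141686  T[16][4]=4·42355950+2375101=171798901  T[16][5]=5·210766920+42355950=1096190550  T[16][6]=6·420693273+210766920=2734926558
row 17: T[17][3]=3·7141686+32767=21457825  T[17][4]=4·171798901+7141686=694337290  T[17][5]=5·1096190550+171798901=5652751651  T[17][6]=6·2734926558+1096190550=17505749898
row 18: T[18][4]=4·694337290+21457825=2798806985  T[18][5]=5·5652751651+694337290=28958095545  T[18][6]=6·17505749898+5652751651=110687251039
Read S(18,4) = 2798806985, S(18,5) = 28958095545, S(18,6) = 110687251039.

2798806985, 28958095545, 110687251039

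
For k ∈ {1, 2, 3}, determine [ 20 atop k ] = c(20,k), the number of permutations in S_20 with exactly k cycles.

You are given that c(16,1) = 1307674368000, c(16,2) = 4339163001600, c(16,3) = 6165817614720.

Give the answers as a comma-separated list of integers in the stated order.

121645100408832000, 431565146817638400, 668609730341153280

i=17: T(17,1)=0+16·1307674368000=20922789888000 | T(17,2)=1307674368000+16·4339163001600=70734282393600 | T(17,3)=4339163001600+16·6165817614720=102992244837120
i=18: T(18,1)=0+17·20922789888000=355687428096000 | T(18,2)=20922789888000+17·70734282393600=1223405590579200 | T(18,3)=70734282393600+17·102992244837120=1821602444624640
i=19: T(19,1)=0+18·355687428096000=6402373705728000 | T(19,2)=355687428096000+18·1223405590579200=22376988058521600 | T(19,3)=1223405590579200+18·1821602444624640=34012249593822720
i=20: T(20,1)=0+19·6402373705728000=121645100408832000 | T(20,2)=6402373705728000+19·22376988058521600=431565146817638400 | T(20,3)=22376988058521600+19·34012249593822720=668609730341153280
Read c(20,1) = 121645100408832000, c(20,2) = 431565146817638400, c(20,3) = 668609730341153280.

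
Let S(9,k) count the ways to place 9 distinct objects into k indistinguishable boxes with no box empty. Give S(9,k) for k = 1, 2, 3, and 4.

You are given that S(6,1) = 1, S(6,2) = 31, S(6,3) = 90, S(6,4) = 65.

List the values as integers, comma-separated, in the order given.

@7  (7,1):1·1+0→1, (7,2):31·2+1→63, (7,3):90·3+31→301, (7,4):65·4+90→350
@8  (8,1):1·1+0→1, (8,2):63·2+1→127, (8,3):301·3+63→966, (8,4):350·4+301→1701
@9  (9,1):1·1+0→1, (9,2):127·2+1→255, (9,3):966·3+127→3025, (9,4):1701·4+966→7770
Read S(9,1) = 1, S(9,2) = 255, S(9,3) = 3025, S(9,4) = 7770.

1, 255, 3025, 7770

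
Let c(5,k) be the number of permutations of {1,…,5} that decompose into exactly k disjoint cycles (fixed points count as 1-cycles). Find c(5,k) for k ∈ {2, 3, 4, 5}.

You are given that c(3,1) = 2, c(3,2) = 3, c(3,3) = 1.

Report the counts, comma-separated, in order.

50, 35, 10, 1

row 4: T[4][1]=3·2+0=6  T[4][2]=3·3+2=11  T[4][3]=3·1+3=6  T[4][4]=3·0+1=1
row 5: T[5][2]=4·11+6=50  T[5][3]=4·6+11=35  T[5][4]=4·1+6=10  T[5][5]=4·0+1=1
Read c(5,2) = 50, c(5,3) = 35, c(5,4) = 10, c(5,5) = 1.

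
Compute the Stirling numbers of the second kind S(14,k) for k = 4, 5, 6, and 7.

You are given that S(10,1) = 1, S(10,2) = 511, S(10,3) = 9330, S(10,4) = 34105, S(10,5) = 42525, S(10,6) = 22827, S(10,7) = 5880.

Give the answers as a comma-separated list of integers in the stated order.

i=11: T(11,1)=0+1·1=1 | T(11,2)=1+2·511=1023 | T(11,3)=511+3·9330=28501 | T(11,4)=9330+4·34105=145750 | T(11,5)=34105+5·42525=246730 | T(11,6)=42525+6·22827=179487 | T(11,7)=22827+7·5880=63987
i=12: T(12,2)=1+2·1023=2047 | T(12,3)=1023+3·28501=86526 | T(12,4)=28501+4·145750=611501 | T(12,5)=145750+5·246730=1379400 | T(12,6)=246730+6·179487=1323652 | T(12,7)=179487+7·63987=627396
i=13: T(13,3)=2047+3·86526=261625 | T(13,4)=86526+4·611501=2532530 | T(13,5)=611501+5·1379400=7508501 | T(13,6)=1379400+6·1323652=9321312 | T(13,7)=1323652+7·627396=5715424
i=14: T(14,4)=261625+4·2532530=10391745 | T(14,5)=2532530+5·7508501=40075035 | T(14,6)=7508501+6·9321312=63436373 | T(14,7)=9321312+7·5715424=49329280
Read S(14,4) = 10391745, S(14,5) = 40075035, S(14,6) = 63436373, S(14,7) = 49329280.

10391745, 40075035, 63436373, 49329280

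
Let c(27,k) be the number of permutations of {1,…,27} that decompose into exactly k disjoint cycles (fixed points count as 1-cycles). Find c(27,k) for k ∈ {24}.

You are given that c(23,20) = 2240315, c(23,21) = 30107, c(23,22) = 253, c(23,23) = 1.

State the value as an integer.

r24: T_24,21=23×30107+2240315=2932776; T_24,22=23×253+30107=35926; T_24,23=23×1+253=276; T_24,24=23×0+1=1
r25: T_25,22=24×35926+2932776=3795000; T_25,23=24×276+35926=42550; T_25,24=24×1+276=300
r26: T_26,23=25×42550+3795000=4858750; T_26,24=25×300+42550=50050
r27: T_27,24=26×50050+4858750=6160050
Read c(27,24) = 6160050.

6160050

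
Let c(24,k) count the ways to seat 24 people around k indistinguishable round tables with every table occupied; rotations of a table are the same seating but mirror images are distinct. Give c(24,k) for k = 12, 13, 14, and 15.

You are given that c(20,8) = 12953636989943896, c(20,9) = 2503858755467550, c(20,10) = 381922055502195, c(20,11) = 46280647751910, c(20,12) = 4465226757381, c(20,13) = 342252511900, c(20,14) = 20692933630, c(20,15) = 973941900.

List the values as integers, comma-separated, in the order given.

i=21: T(21,9)=12953636989943896+20·2503858755467550=63030812099294896 | T(21,10)=2503858755467550+20·381922055502195=10142299865511450 | T(21,11)=381922055502195+20·46280647751910=1307535010540395 | T(21,12)=46280647751910+20·4465226757381=135585182899530 | T(21,13)=4465226757381+20·342252511900=11310276995381 | T(21,14)=342252511900+20·20692933630=756111184500 | T(21,15)=20692933630+20·973941900=40171771630
i=22: T(22,10)=63030812099294896+21·10142299865511450=276019109275035346 | T(22,11)=10142299865511450+21·1307535010540395=37600535086859745 | T(22,12)=1307535010540395+21·135585182899530=4154823851430525 | T(22,13)=135585182899530+21·11310276995381=373100999802531 | T(22,14)=11310276995381+21·756111184500=27188611869881 | T(22,15)=756111184500+21·40171771630=1599718388730
i=23: T(23,11)=276019109275035346+22·37600535086859745=1103230881185949736 | T(23,12)=37600535086859745+22·4154823851430525=129006659818331295 | T(23,13)=4154823851430525+22·373100999802531=12363045847086207 | T(23,14)=373100999802531+22·27188611869881=971250460939913 | T(23,15)=27188611869881+22·1599718388730=62382416421941
i=24: T(24,12)=1103230881185949736+23·129006659818331295=4070384057007569521 | T(24,13)=129006659818331295+23·12363045847086207=413356714301314056 | T(24,14)=12363045847086207+23·971250460939913=34701806448704206 | T(24,15)=971250460939913+23·62382416421941=2406046038644556
Read c(24,12) = 4070384057007569521, c(24,13) = 413356714301314056, c(24,14) = 34701806448704206, c(24,15) = 2406046038644556.

4070384057007569521, 413356714301314056, 34701806448704206, 2406046038644556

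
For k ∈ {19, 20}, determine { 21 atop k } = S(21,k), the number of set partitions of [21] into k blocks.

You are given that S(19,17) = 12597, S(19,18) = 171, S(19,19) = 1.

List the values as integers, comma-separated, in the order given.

[20] T[20,18]:18*171+12597=15675 · T[20,19]:19*1+171=190 · T[20,20]:20*0+1=1
[21] T[21,19]:19*190+15675=19285 · T[21,20]:20*1+190=210
Read S(21,19) = 19285, S(21,20) = 210.

19285, 210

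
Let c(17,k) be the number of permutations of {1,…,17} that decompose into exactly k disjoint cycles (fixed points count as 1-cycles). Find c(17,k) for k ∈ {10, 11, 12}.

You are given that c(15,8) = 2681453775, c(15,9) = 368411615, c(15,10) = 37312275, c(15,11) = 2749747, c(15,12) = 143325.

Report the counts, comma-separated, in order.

23057159840, 2185031420, 156952432

i=16: T(16,9)=2681453775+15·368411615=8207628000 | T(16,10)=368411615+15·37312275=928095740 | T(16,11)=37312275+15·2749747=78558480 | T(16,12)=2749747+15·143325=4899622
i=17: T(17,10)=8207628000+16·928095740=23057159840 | T(17,11)=928095740+16·78558480=2185031420 | T(17,12)=78558480+16·4899622=156952432
Read c(17,10) = 23057159840, c(17,11) = 2185031420, c(17,12) = 156952432.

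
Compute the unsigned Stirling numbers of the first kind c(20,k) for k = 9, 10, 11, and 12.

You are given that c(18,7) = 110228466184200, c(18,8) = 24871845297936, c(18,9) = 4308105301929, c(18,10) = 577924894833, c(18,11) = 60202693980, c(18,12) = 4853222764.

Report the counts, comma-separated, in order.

[19] T[19,8]:18*24871845297936+110228466184200=557921681547048 · T[19,9]:18*4308105301929+24871845297936=102417740732658 · T[19,10]:18*577924894833+4308105301929=14710753408923 · T[19,11]:18*60202693980+577924894833=1661573386473 · T[19,12]:18*4853222764+60202693980=147560703732
[20] T[20,9]:19*102417740732658+557921681547048=2503858755467550 · T[20,10]:19*14710753408923+102417740732658=381922055502195 · T[20,11]:19*1661573386473+14710753408923=46280647751910 · T[20,12]:19*147560703732+1661573386473=4465226757381
Read c(20,9) = 2503858755467550, c(20,10) = 381922055502195, c(20,11) = 46280647751910, c(20,12) = 4465226757381.

2503858755467550, 381922055502195, 46280647751910, 4465226757381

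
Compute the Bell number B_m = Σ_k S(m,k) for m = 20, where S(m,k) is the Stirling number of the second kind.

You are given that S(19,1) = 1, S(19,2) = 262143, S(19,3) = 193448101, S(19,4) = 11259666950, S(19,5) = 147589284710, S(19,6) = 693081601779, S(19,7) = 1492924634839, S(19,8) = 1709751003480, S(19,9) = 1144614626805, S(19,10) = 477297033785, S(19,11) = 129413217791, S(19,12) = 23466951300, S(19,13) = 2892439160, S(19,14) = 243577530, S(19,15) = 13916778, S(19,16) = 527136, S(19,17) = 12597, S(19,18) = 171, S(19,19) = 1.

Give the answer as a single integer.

51724158235372

r20: T_20,1=1×1+0=1; T_20,2=2×262143+1=524287; T_20,3=3×193448101+262143=580606446; T_20,4=4×11259666950+193448101=45232115901; T_20,5=5×147589284710+11259666950=749206090500; T_20,6=6×693081601779+147589284710=4306078895384; T_20,7=7×1492924634839+693081601779=11143554045652; T_20,8=8×1709751003480+1492924634839=15170932662679; T_20,9=9×1144614626805+1709751003480=12011282644725; T_20,10=10×477297033785+1144614626805=5917584964655; T_20,11=11×129413217791+477297033785=1900842429486; T_20,12=12×23466951300+129413217791=411016633391; T_20,13=13×2892439160+23466951300=61068660380; T_20,14=14×243577530+2892439160=6302524580; T_20,15=15×13916778+243577530=452329200; T_20,16=16×527136+13916778=22350954; T_20,17=17×12597+527136=741285; T_20,18=18×171+12597=15675; T_20,19=19×1+171=190; T_20,20=20×0+1=1
B_20 = ΣS(20,k) = 1+524287+580606446+45232115901+749206090500+4306078895384+11143554045652+15170932662679+12011282644725+5917584964655+1900842429486+411016633391+61068660380+6302524580+452329200+22350954+741285+15675+190+1 = 51724158235372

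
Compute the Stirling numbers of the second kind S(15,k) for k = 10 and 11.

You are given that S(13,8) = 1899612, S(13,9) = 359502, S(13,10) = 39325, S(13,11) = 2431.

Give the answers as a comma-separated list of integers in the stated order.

12662650, 1479478

i=14: T(14,9)=1899612+9·359502=5135130 | T(14,10)=359502+10·39325=752752 | T(14,11)=39325+11·2431=66066
i=15: T(15,10)=5135130+10·752752=12662650 | T(15,11)=752752+11·66066=1479478
Read S(15,10) = 12662650, S(15,11) = 1479478.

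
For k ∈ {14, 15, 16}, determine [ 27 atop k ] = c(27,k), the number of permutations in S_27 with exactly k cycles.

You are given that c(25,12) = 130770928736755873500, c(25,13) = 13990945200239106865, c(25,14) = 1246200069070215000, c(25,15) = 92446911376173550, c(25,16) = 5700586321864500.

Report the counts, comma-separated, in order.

1654339178844590073615, 137637641117332879365, 9666373658466991050

i=26: T(26,13)=130770928736755873500+25·13990945200239106865=480544558742733545125 | T(26,14)=13990945200239106865+25·1246200069070215000=45145946926994481865 | T(26,15)=1246200069070215000+25·92446911376173550=3557372853474553750 | T(26,16)=92446911376173550+25·5700586321864500=234961569422786050
i=27: T(27,14)=480544558742733545125+26·45145946926994481865=1654339178844590073615 | T(27,15)=45145946926994481865+26·3557372853474553750=137637641117332879365 | T(27,16)=3557372853474553750+26·234961569422786050=9666373658466991050
Read c(27,14) = 1654339178844590073615, c(27,15) = 137637641117332879365, c(27,16) = 9666373658466991050.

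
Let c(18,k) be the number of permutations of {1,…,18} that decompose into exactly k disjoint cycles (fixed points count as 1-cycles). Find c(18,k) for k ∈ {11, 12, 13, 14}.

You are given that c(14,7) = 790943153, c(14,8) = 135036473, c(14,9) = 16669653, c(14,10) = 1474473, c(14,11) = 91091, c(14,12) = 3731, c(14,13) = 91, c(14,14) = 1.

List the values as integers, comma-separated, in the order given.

60202693980, 4853222764, 299650806, 13896582

i=15: T(15,8)=790943153+14·135036473=2681453775 | T(15,9)=135036473+14·16669653=368411615 | T(15,10)=16669653+14·1474473=37312275 | T(15,11)=1474473+14·91091=2749747 | T(15,12)=91091+14·3731=143325 | T(15,13)=3731+14·91=5005 | T(15,14)=91+14·1=105
i=16: T(16,9)=2681453775+15·368411615=8207628000 | T(16,10)=368411615+15·37312275=928095740 | T(16,11)=37312275+15·2749747=78558480 | T(16,12)=2749747+15·143325=4899622 | T(16,13)=143325+15·5005=218400 | T(16,14)=5005+15·105=6580
i=17: T(17,10)=8207628000+16·928095740=23057159840 | T(17,11)=928095740+16·78558480=2185031420 | T(17,12)=78558480+16·4899622=156952432 | T(17,13)=4899622+16·218400=8394022 | T(17,14)=218400+16·6580=323680
i=18: T(18,11)=23057159840+17·2185031420=60202693980 | T(18,12)=2185031420+17·156952432=4853222764 | T(18,13)=156952432+17·8394022=299650806 | T(18,14)=8394022+17·323680=13896582
Read c(18,11) = 60202693980, c(18,12) = 4853222764, c(18,13) = 299650806, c(18,14) = 13896582.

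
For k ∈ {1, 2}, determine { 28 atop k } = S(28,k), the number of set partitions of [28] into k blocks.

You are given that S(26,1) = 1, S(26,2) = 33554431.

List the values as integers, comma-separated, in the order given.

1, 134217727

@27  (27,1):1·1+0→1, (27,2):33554431·2+1→67108863
@28  (28,1):1·1+0→1, (28,2):67108863·2+1→134217727
Read S(28,1) = 1, S(28,2) = 134217727.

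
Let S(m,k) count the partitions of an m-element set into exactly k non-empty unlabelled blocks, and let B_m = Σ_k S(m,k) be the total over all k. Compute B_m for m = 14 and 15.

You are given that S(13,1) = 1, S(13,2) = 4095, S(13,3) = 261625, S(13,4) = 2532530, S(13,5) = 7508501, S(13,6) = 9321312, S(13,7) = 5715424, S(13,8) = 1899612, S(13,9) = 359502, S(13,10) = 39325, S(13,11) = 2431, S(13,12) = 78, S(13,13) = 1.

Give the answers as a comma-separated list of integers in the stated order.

190899322, 1382958545

row 14: T[14][1]=1·1+0=1  T[14][2]=2·4095+1=8191  T[14][3]=3·261625+4095=788970  T[14][4]=4·2532530+261625=10391745  T[14][5]=5·7508501+2532530=40075035  T[14][6]=6·9321312+7508501=63436373  T[14][7]=7·5715424+9321312=49329280  T[14][8]=8·1899612+5715424=20912320  T[14][9]=9·359502+1899612=5135130  T[14][10]=10·39325+359502=752752  T[14][11]=11·2431+39325=66066  T[14][12]=12·78+2431=3367  T[14][13]=13·1+78=91  T[14][14]=14·0+1=1
row 15: T[15][1]=1·1+0=1  T[15][2]=2·8191+1=16383  T[15][3]=3·788970+8191=2375101  T[15][4]=4·10391745+788970=42355950  T[15][5]=5·40075035+10391745=210766920  T[15][6]=6·63436373+40075035=420693273  T[15][7]=7·49329280+63436373=408741333  T[15][8]=8·20912320+49329280=216627840  T[15][9]=9·5135130+20912320=67128490  T[15][10]=10·752752+5135130=12662650  T[15][11]=11·66066+752752=1479478  T[15][12]=12·3367+66066=106470  T[15][13]=13·91+3367=4550  T[15][14]=14·1+91=105  T[15][15]=15·0+1=1
B_14 = ΣS(14,k) = 1+8191+788970+10391745+40075035+63436373+49329280+20912320+5135130+752752+66066+3367+91+1 = 190899322
B_15 = ΣS(15,k) = 1+16383+2375101+42355950+210766920+420693273+408741333+216627840+67128490+12662650+1479478+106470+4550+105+1 = 1382958545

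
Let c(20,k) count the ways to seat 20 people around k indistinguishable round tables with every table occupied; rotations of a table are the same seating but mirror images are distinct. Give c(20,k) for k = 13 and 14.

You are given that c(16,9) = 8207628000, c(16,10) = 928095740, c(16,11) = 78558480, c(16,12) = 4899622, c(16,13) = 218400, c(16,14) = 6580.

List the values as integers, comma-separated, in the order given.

342252511900, 20692933630

i=17: T(17,10)=8207628000+16·928095740=23057159840 | T(17,11)=928095740+16·78558480=2185031420 | T(17,12)=78558480+16·4899622=156952432 | T(17,13)=4899622+16·218400=8394022 | T(17,14)=218400+16·6580=323680
i=18: T(18,11)=23057159840+17·2185031420=60202693980 | T(18,12)=2185031420+17·156952432=4853222764 | T(18,13)=156952432+17·8394022=299650806 | T(18,14)=8394022+17·323680=13896582
i=19: T(19,12)=60202693980+18·4853222764=147560703732 | T(19,13)=4853222764+18·299650806=10246937272 | T(19,14)=299650806+18·13896582=549789282
i=20: T(20,13)=147560703732+19·10246937272=342252511900 | T(20,14)=10246937272+19·549789282=20692933630
Read c(20,13) = 342252511900, c(20,14) = 20692933630.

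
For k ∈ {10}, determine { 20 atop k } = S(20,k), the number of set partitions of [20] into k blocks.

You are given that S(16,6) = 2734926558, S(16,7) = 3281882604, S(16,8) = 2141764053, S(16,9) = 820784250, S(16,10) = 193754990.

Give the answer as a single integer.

@17  (17,7):3281882604·7+2734926558→25708104786, (17,8):2141764053·8+3281882604→20415995028, (17,9):820784250·9+2141764053→9528822303, (17,10):193754990·10+820784250→2758334150
@18  (18,8):20415995028·8+25708104786→189036065010, (18,9):9528822303·9+20415995028→106175395755, (18,10):2758334150·10+9528822303→37112163803
@19  (19,9):106175395755·9+189036065010→1144614626805, (19,10):37112163803·10+106175395755→477297033785
@20  (20,10):477297033785·10+1144614626805→5917584964655
Read S(20,10) = 5917584964655.

5917584964655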